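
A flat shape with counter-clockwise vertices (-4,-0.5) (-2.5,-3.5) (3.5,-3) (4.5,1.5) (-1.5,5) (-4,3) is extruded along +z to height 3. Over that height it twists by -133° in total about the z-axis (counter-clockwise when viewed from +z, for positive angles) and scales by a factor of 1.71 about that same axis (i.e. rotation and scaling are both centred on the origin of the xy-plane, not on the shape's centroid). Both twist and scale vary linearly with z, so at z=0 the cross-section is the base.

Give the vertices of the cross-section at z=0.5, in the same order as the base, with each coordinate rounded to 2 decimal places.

t = z/height = 0.5/3 = 0.166667
s = 1 + (scale-1)·z/height = 1 + (1.71-1)·0.5/3 = 1.118333
θ = twist·z/height = -133°·0.5/3 = -22.1667° = -0.386881 rad
cos θ = 0.926090, sin θ = -0.377302 (intermediates below are computed at full precision and shown rounded to 5 d.p.)
v1: (-4,-0.5) → rotate → (-3.89301,1.04616) → ×s → (-4.35369,1.16996) → (-4.35,1.17)
v2: (-2.5,-3.5) → rotate → (-3.63578,-2.29806) → ×s → (-4.06602,-2.57000) → (-4.07,-2.57)
v3: (3.5,-3) → rotate → (2.10941,-4.09883) → ×s → (2.35902,-4.58386) → (2.36,-4.58)
v4: (4.5,1.5) → rotate → (4.73336,-0.30872) → ×s → (5.29347,-0.34526) → (5.29,-0.35)
v5: (-1.5,5) → rotate → (0.49737,5.19640) → ×s → (0.55623,5.81131) → (0.56,5.81)
v6: (-4,3) → rotate → (-2.57245,4.28748) → ×s → (-2.87686,4.79483) → (-2.88,4.79)

Cross-section at z=0.5: (-4.35,1.17) (-4.07,-2.57) (2.36,-4.58) (5.29,-0.35) (0.56,5.81) (-2.88,4.79)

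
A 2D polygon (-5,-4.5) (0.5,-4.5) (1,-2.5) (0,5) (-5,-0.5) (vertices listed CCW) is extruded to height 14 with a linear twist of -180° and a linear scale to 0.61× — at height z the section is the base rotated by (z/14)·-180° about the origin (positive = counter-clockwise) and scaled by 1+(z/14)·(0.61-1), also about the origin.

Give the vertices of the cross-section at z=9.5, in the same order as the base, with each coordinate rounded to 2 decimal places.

Cross-section at z=9.5: (-0.85,4.87) (-3.00,1.45) (-1.95,0.36) (3.11,-1.96) (1.64,3.31)

t = z/height = 9.5/14 = 0.678571
s = 1 + (scale-1)·z/height = 1 + (0.61-1)·9.5/14 = 0.735357
θ = twist·z/height = -180°·9.5/14 = -122.1429° = -2.131795 rad
cos θ = -0.532032, sin θ = -0.846724 (intermediates below are computed at full precision and shown rounded to 5 d.p.)
v1: (-5,-4.5) → rotate → (-1.15010,6.62777) → ×s → (-0.84573,4.87377) → (-0.85,4.87)
v2: (0.5,-4.5) → rotate → (-4.07627,1.97078) → ×s → (-2.99752,1.44923) → (-3.00,1.45)
v3: (1,-2.5) → rotate → (-2.64884,0.48336) → ×s → (-1.94785,0.35544) → (-1.95,0.36)
v4: (0,5) → rotate → (4.23362,-2.66016) → ×s → (3.11322,-1.95617) → (3.11,-1.96)
v5: (-5,-0.5) → rotate → (2.23680,4.49964) → ×s → (1.64485,3.30884) → (1.64,3.31)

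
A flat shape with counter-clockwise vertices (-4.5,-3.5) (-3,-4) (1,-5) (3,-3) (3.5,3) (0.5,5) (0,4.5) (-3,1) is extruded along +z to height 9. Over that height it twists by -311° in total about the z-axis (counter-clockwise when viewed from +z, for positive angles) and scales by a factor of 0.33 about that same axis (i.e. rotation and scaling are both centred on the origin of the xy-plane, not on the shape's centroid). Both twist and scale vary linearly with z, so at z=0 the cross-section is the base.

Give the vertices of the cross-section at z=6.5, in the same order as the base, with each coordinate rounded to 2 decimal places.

t = z/height = 6.5/9 = 0.722222
s = 1 + (scale-1)·z/height = 1 + (0.33-1)·6.5/9 = 0.516111
θ = twist·z/height = -311°·6.5/9 = -224.6111° = -3.920203 rad
cos θ = -0.711890, sin θ = 0.702291 (intermediates below are computed at full precision and shown rounded to 5 d.p.)
v1: (-4.5,-3.5) → rotate → (5.66152,-0.66870) → ×s → (2.92198,-0.34512) → (2.92,-0.35)
v2: (-3,-4) → rotate → (4.94483,0.74069) → ×s → (2.55208,0.38228) → (2.55,0.38)
v3: (1,-5) → rotate → (2.79957,4.26174) → ×s → (1.44489,2.19953) → (1.44,2.20)
v4: (3,-3) → rotate → (-0.02880,4.24254) → ×s → (-0.01486,2.18962) → (-0.01,2.19)
v5: (3.5,3) → rotate → (-4.59849,0.32235) → ×s → (-2.37333,0.16637) → (-2.37,0.17)
v6: (0.5,5) → rotate → (-3.86740,-3.20830) → ×s → (-1.99601,-1.65584) → (-2.00,-1.66)
v7: (0,4.5) → rotate → (-3.16031,-3.20350) → ×s → (-1.63107,-1.65336) → (-1.63,-1.65)
v8: (-3,1) → rotate → (1.43338,-2.81876) → ×s → (0.73978,-1.45480) → (0.74,-1.45)

Cross-section at z=6.5: (2.92,-0.35) (2.55,0.38) (1.44,2.20) (-0.01,2.19) (-2.37,0.17) (-2.00,-1.66) (-1.63,-1.65) (0.74,-1.45)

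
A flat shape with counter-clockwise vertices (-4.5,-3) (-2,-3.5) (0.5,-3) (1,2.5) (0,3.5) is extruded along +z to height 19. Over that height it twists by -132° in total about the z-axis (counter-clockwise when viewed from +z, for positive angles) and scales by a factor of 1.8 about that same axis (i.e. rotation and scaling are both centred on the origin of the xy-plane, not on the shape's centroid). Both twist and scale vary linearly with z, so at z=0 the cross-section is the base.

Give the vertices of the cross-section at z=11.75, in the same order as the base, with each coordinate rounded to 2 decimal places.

t = z/height = 11.75/19 = 0.618421
s = 1 + (scale-1)·z/height = 1 + (1.8-1)·11.75/19 = 1.494737
θ = twist·z/height = -132°·11.75/19 = -81.6316° = -1.424740 rad
cos θ = 0.145538, sin θ = -0.989353 (intermediates below are computed at full precision and shown rounded to 5 d.p.)
v1: (-4.5,-3) → rotate → (-3.62298,4.01547) → ×s → (-5.41540,6.00208) → (-5.42,6.00)
v2: (-2,-3.5) → rotate → (-3.75381,1.46932) → ×s → (-5.61096,2.19625) → (-5.61,2.20)
v3: (0.5,-3) → rotate → (-2.89529,-0.93129) → ×s → (-4.32770,-1.39203) → (-4.33,-1.39)
v4: (1,2.5) → rotate → (2.61892,-0.62551) → ×s → (3.91460,-0.93497) → (3.91,-0.93)
v5: (0,3.5) → rotate → (3.46273,0.50938) → ×s → (5.17588,0.76139) → (5.18,0.76)

Cross-section at z=11.75: (-5.42,6.00) (-5.61,2.20) (-4.33,-1.39) (3.91,-0.93) (5.18,0.76)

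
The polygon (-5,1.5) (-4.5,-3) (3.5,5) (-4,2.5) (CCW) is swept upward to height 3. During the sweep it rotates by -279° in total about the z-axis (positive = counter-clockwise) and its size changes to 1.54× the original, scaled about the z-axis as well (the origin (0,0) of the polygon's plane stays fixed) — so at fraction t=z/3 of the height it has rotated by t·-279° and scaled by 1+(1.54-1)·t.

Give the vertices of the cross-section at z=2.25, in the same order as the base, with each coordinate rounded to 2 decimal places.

t = z/height = 2.25/3 = 0.75
s = 1 + (scale-1)·z/height = 1 + (1.54-1)·2.25/3 = 1.405000
θ = twist·z/height = -279°·2.25/3 = -209.2500° = -3.652101 rad
cos θ = -0.872496, sin θ = 0.488621 (intermediates below are computed at full precision and shown rounded to 5 d.p.)
v1: (-5,1.5) → rotate → (3.62955,-3.75185) → ×s → (5.09952,-5.27135) → (5.10,-5.27)
v2: (-4.5,-3) → rotate → (5.39210,0.41869) → ×s → (7.57589,0.58826) → (7.58,0.59)
v3: (3.5,5) → rotate → (-5.49684,-2.65231) → ×s → (-7.72306,-3.72649) → (-7.72,-3.73)
v4: (-4,2.5) → rotate → (2.26843,-4.13572) → ×s → (3.18715,-5.81069) → (3.19,-5.81)

Cross-section at z=2.25: (5.10,-5.27) (7.58,0.59) (-7.72,-3.73) (3.19,-5.81)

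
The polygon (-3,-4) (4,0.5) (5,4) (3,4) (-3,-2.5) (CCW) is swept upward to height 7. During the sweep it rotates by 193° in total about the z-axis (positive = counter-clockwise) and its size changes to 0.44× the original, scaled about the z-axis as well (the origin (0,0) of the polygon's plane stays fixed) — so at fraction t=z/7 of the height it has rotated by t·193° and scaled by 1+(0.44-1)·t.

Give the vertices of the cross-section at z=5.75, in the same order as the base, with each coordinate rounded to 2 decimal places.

t = z/height = 5.75/7 = 0.821429
s = 1 + (scale-1)·z/height = 1 + (0.44-1)·5.75/7 = 0.540000
θ = twist·z/height = 193°·5.75/7 = 158.5357° = 2.766970 rad
cos θ = -0.930646, sin θ = 0.365921 (intermediates below are computed at full precision and shown rounded to 5 d.p.)
v1: (-3,-4) → rotate → (4.25562,2.62482) → ×s → (2.29804,1.41740) → (2.30,1.42)
v2: (4,0.5) → rotate → (-3.90554,0.99836) → ×s → (-2.10899,0.53912) → (-2.11,0.54)
v3: (5,4) → rotate → (-6.11691,-1.89298) → ×s → (-3.30313,-1.02221) → (-3.30,-1.02)
v4: (3,4) → rotate → (-4.25562,-2.62482) → ×s → (-2.29804,-1.41740) → (-2.30,-1.42)
v5: (-3,-2.5) → rotate → (3.70674,1.22885) → ×s → (2.00164,0.66358) → (2.00,0.66)

Cross-section at z=5.75: (2.30,1.42) (-2.11,0.54) (-3.30,-1.02) (-2.30,-1.42) (2.00,0.66)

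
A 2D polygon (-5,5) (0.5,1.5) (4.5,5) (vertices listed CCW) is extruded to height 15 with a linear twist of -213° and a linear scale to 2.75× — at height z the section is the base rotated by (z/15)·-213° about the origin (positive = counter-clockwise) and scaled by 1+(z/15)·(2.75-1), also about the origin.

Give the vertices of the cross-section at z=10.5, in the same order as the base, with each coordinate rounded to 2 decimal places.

Cross-section at z=10.5: (15.26,-3.83) (0.76,-3.44) (-2.88,-14.69)

t = z/height = 10.5/15 = 0.7
s = 1 + (scale-1)·z/height = 1 + (2.75-1)·10.5/15 = 2.225000
θ = twist·z/height = -213°·10.5/15 = -149.1000° = -2.602286 rad
cos θ = -0.858065, sin θ = -0.513541 (intermediates below are computed at full precision and shown rounded to 5 d.p.)
v1: (-5,5) → rotate → (6.85803,-1.72262) → ×s → (15.25912,-3.83283) → (15.26,-3.83)
v2: (0.5,1.5) → rotate → (0.34128,-1.54387) → ×s → (0.75935,-3.43511) → (0.76,-3.44)
v3: (4.5,5) → rotate → (-1.29359,-6.60126) → ×s → (-2.87823,-14.68780) → (-2.88,-14.69)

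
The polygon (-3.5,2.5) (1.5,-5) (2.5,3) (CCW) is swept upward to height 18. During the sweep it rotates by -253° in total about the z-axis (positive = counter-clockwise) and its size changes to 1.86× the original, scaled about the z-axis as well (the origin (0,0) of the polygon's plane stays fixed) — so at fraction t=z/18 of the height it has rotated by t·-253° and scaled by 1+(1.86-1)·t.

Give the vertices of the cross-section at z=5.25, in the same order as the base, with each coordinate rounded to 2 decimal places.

t = z/height = 5.25/18 = 0.291667
s = 1 + (scale-1)·z/height = 1 + (1.86-1)·5.25/18 = 1.250833
θ = twist·z/height = -253°·5.25/18 = -73.7917° = -1.287908 rad
cos θ = 0.279131, sin θ = -0.960253 (intermediates below are computed at full precision and shown rounded to 5 d.p.)
v1: (-3.5,2.5) → rotate → (1.42368,4.05871) → ×s → (1.78078,5.07677) → (1.78,5.08)
v2: (1.5,-5) → rotate → (-4.38257,-2.83603) → ×s → (-5.48186,-3.54741) → (-5.48,-3.55)
v3: (2.5,3) → rotate → (3.57859,-1.56324) → ×s → (4.47621,-1.95535) → (4.48,-1.96)

Cross-section at z=5.25: (1.78,5.08) (-5.48,-3.55) (4.48,-1.96)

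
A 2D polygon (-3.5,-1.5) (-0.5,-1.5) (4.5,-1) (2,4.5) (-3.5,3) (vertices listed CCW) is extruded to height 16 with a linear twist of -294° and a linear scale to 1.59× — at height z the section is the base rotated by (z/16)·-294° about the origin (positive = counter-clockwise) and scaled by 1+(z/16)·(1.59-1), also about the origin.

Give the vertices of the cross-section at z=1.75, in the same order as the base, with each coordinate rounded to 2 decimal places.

t = z/height = 1.75/16 = 0.109375
s = 1 + (scale-1)·z/height = 1 + (1.59-1)·1.75/16 = 1.064531
θ = twist·z/height = -294°·1.75/16 = -32.1563° = -0.561232 rad
cos θ = 0.846600, sin θ = -0.532230 (intermediates below are computed at full precision and shown rounded to 5 d.p.)
v1: (-3.5,-1.5) → rotate → (-3.76144,0.59291) → ×s → (-4.00418,0.63117) → (-4.00,0.63)
v2: (-0.5,-1.5) → rotate → (-1.22164,-1.00378) → ×s → (-1.30048,-1.06856) → (-1.30,-1.07)
v3: (4.5,-1) → rotate → (3.27747,-3.24163) → ×s → (3.48897,-3.45082) → (3.49,-3.45)
v4: (2,4.5) → rotate → (4.08823,2.74524) → ×s → (4.35205,2.92239) → (4.35,2.92)
v5: (-3.5,3) → rotate → (-1.36641,4.40260) → ×s → (-1.45459,4.68671) → (-1.45,4.69)

Cross-section at z=1.75: (-4.00,0.63) (-1.30,-1.07) (3.49,-3.45) (4.35,2.92) (-1.45,4.69)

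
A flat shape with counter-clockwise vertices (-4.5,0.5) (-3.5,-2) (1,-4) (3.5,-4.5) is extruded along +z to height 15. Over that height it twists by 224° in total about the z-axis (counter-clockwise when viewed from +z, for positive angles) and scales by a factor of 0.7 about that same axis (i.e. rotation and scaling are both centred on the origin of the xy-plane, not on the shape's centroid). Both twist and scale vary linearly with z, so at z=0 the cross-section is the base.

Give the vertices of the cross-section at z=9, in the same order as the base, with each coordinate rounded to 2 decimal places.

Cross-section at z=9: (2.29,-2.92) (3.18,-0.90) (1.77,2.88) (0.63,4.63)

t = z/height = 9/15 = 0.6
s = 1 + (scale-1)·z/height = 1 + (0.7-1)·9/15 = 0.820000
θ = twist·z/height = 224°·9/15 = 134.4000° = 2.345723 rad
cos θ = -0.699663, sin θ = 0.714473 (intermediates below are computed at full precision and shown rounded to 5 d.p.)
v1: (-4.5,0.5) → rotate → (2.79125,-3.56496) → ×s → (2.28882,-2.92327) → (2.29,-2.92)
v2: (-3.5,-2) → rotate → (3.87777,-1.10133) → ×s → (3.17977,-0.90309) → (3.18,-0.90)
v3: (1,-4) → rotate → (2.15823,3.51313) → ×s → (1.76975,2.88076) → (1.77,2.88)
v4: (3.5,-4.5) → rotate → (0.76631,5.64914) → ×s → (0.62837,4.63229) → (0.63,4.63)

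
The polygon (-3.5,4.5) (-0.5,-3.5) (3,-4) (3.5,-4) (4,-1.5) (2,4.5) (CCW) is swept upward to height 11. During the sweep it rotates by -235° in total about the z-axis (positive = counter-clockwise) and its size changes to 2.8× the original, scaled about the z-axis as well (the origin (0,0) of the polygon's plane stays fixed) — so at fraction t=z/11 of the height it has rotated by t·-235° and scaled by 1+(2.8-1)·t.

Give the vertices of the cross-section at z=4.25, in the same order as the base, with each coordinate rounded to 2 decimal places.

t = z/height = 4.25/11 = 0.386364
s = 1 + (scale-1)·z/height = 1 + (2.8-1)·4.25/11 = 1.695455
θ = twist·z/height = -235°·4.25/11 = -90.7955° = -1.584680 rad
cos θ = -0.013883, sin θ = -0.999904 (intermediates below are computed at full precision and shown rounded to 5 d.p.)
v1: (-3.5,4.5) → rotate → (4.54816,3.43719) → ×s → (7.71119,5.82760) → (7.71,5.83)
v2: (-0.5,-3.5) → rotate → (-3.49272,0.54854) → ×s → (-5.92175,0.93003) → (-5.92,0.93)
v3: (3,-4) → rotate → (-4.04126,-2.94418) → ×s → (-6.85178,-4.99172) → (-6.85,-4.99)
v4: (3.5,-4) → rotate → (-4.04820,-3.44413) → ×s → (-6.86355,-5.83937) → (-6.86,-5.84)
v5: (4,-1.5) → rotate → (-1.55539,-3.97879) → ×s → (-2.63709,-6.74586) → (-2.64,-6.75)
v6: (2,4.5) → rotate → (4.47180,-2.06228) → ×s → (7.58173,-3.49650) → (7.58,-3.50)

Cross-section at z=4.25: (7.71,5.83) (-5.92,0.93) (-6.85,-4.99) (-6.86,-5.84) (-2.64,-6.75) (7.58,-3.50)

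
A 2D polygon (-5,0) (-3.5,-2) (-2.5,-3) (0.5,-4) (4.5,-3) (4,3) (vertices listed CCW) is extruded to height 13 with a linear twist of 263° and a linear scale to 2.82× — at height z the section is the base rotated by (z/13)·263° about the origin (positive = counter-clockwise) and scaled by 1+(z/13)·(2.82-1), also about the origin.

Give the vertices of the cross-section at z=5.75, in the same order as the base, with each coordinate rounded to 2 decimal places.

t = z/height = 5.75/13 = 0.442308
s = 1 + (scale-1)·z/height = 1 + (2.82-1)·5.75/13 = 1.805000
θ = twist·z/height = 263°·5.75/13 = 116.3269° = 2.030288 rad
cos θ = -0.443492, sin θ = 0.896278 (intermediates below are computed at full precision and shown rounded to 5 d.p.)
v1: (-5,0) → rotate → (2.21746,-4.48139) → ×s → (4.00252,-8.08891) → (4.00,-8.09)
v2: (-3.5,-2) → rotate → (3.34478,-2.24999) → ×s → (6.03733,-4.06123) → (6.04,-4.06)
v3: (-2.5,-3) → rotate → (3.79757,-0.91022) → ×s → (6.85461,-1.64294) → (6.85,-1.64)
v4: (0.5,-4) → rotate → (3.36337,2.22211) → ×s → (6.07088,4.01091) → (6.07,4.01)
v5: (4.5,-3) → rotate → (0.69312,5.36373) → ×s → (1.25108,9.68153) → (1.25,9.68)
v6: (4,3) → rotate → (-4.46280,2.25464) → ×s → (-8.05536,4.06962) → (-8.06,4.07)

Cross-section at z=5.75: (4.00,-8.09) (6.04,-4.06) (6.85,-1.64) (6.07,4.01) (1.25,9.68) (-8.06,4.07)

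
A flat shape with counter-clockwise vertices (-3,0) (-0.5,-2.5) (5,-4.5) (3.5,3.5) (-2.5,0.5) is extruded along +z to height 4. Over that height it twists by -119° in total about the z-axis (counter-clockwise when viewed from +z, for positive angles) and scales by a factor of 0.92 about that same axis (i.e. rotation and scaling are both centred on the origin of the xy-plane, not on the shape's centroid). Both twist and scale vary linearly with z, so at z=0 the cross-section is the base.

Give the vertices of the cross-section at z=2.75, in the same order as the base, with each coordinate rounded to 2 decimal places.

Cross-section at z=2.75: (-0.40,2.81) (-2.41,0.13) (-3.54,-5.28) (3.74,-2.80) (0.13,2.41)

t = z/height = 2.75/4 = 0.6875
s = 1 + (scale-1)·z/height = 1 + (0.92-1)·2.75/4 = 0.945000
θ = twist·z/height = -119°·2.75/4 = -81.8125° = -1.427897 rad
cos θ = 0.142413, sin θ = -0.989807 (intermediates below are computed at full precision and shown rounded to 5 d.p.)
v1: (-3,0) → rotate → (-0.42724,2.96942) → ×s → (-0.40374,2.80610) → (-0.40,2.81)
v2: (-0.5,-2.5) → rotate → (-2.54572,0.13887) → ×s → (-2.40571,0.13123) → (-2.41,0.13)
v3: (5,-4.5) → rotate → (-3.74207,-5.58990) → ×s → (-3.53625,-5.28245) → (-3.54,-5.28)
v4: (3.5,3.5) → rotate → (3.96277,-2.96588) → ×s → (3.74482,-2.80276) → (3.74,-2.80)
v5: (-2.5,0.5) → rotate → (0.13887,2.54572) → ×s → (0.13123,2.40571) → (0.13,2.41)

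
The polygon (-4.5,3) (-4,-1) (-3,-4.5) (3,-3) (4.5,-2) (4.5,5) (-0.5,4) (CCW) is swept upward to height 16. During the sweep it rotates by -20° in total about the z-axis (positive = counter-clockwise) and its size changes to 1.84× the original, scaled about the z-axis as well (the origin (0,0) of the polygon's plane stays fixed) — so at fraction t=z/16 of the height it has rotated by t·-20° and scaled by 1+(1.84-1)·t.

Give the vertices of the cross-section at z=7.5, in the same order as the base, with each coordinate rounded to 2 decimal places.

Cross-section at z=7.5: (-5.51,5.15) (-5.73,-0.47) (-5.15,-5.51) (3.44,-4.81) (5.73,-3.77) (7.32,5.85) (0.22,5.61)

t = z/height = 7.5/16 = 0.46875
s = 1 + (scale-1)·z/height = 1 + (1.84-1)·7.5/16 = 1.393750
θ = twist·z/height = -20°·7.5/16 = -9.3750° = -0.163625 rad
cos θ = 0.986643, sin θ = -0.162895 (intermediates below are computed at full precision and shown rounded to 5 d.p.)
v1: (-4.5,3) → rotate → (-3.95121,3.69296) → ×s → (-5.50700,5.14706) → (-5.51,5.15)
v2: (-4,-1) → rotate → (-4.10947,-0.33506) → ×s → (-5.72757,-0.46699) → (-5.73,-0.47)
v3: (-3,-4.5) → rotate → (-3.69296,-3.95121) → ×s → (-5.14706,-5.50700) → (-5.15,-5.51)
v4: (3,-3) → rotate → (2.47124,-3.44862) → ×s → (3.44430,-4.80651) → (3.44,-4.81)
v5: (4.5,-2) → rotate → (4.11410,-2.70632) → ×s → (5.73403,-3.77193) → (5.73,-3.77)
v6: (4.5,5) → rotate → (5.25437,4.20019) → ×s → (7.32328,5.85401) → (7.32,5.85)
v7: (-0.5,4) → rotate → (0.15826,4.02802) → ×s → (0.22058,5.61405) → (0.22,5.61)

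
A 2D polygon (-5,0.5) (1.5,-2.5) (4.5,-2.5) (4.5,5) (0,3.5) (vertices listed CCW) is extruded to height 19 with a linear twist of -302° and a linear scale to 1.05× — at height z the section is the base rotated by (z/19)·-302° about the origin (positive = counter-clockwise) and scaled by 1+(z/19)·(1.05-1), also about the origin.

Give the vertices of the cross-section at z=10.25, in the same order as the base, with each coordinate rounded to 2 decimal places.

t = z/height = 10.25/19 = 0.539474
s = 1 + (scale-1)·z/height = 1 + (1.05-1)·10.25/19 = 1.026974
θ = twist·z/height = -302°·10.25/19 = -162.9211° = -2.843509 rad
cos θ = -0.955901, sin θ = -0.293689 (intermediates below are computed at full precision and shown rounded to 5 d.p.)
v1: (-5,0.5) → rotate → (4.92635,0.99050) → ×s → (5.05923,1.01721) → (5.06,1.02)
v2: (1.5,-2.5) → rotate → (-2.16807,1.94922) → ×s → (-2.22656,2.00180) → (-2.23,2.00)
v3: (4.5,-2.5) → rotate → (-5.03578,1.06815) → ×s → (-5.17161,1.09696) → (-5.17,1.10)
v4: (4.5,5) → rotate → (-2.83311,-6.10111) → ×s → (-2.90953,-6.26568) → (-2.91,-6.27)
v5: (0,3.5) → rotate → (1.02791,-3.34565) → ×s → (1.05564,-3.43590) → (1.06,-3.44)

Cross-section at z=10.25: (5.06,1.02) (-2.23,2.00) (-5.17,1.10) (-2.91,-6.27) (1.06,-3.44)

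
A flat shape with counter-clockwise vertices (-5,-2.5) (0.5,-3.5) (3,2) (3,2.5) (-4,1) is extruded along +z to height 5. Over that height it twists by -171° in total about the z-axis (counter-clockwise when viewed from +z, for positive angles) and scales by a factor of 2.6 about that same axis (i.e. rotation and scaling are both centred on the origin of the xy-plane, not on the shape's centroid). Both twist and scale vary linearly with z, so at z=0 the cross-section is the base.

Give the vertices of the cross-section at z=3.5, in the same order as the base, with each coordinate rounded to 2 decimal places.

t = z/height = 3.5/5 = 0.7
s = 1 + (scale-1)·z/height = 1 + (2.6-1)·3.5/5 = 2.120000
θ = twist·z/height = -171°·3.5/5 = -119.7000° = -2.089159 rad
cos θ = -0.495459, sin θ = -0.868632 (intermediates below are computed at full precision and shown rounded to 5 d.p.)
v1: (-5,-2.5) → rotate → (0.30571,5.58180) → ×s → (0.64811,11.83342) → (0.65,11.83)
v2: (0.5,-3.5) → rotate → (-3.28794,1.29979) → ×s → (-6.97043,2.75555) → (-6.97,2.76)
v3: (3,2) → rotate → (0.25089,-3.59681) → ×s → (0.53188,-7.62524) → (0.53,-7.63)
v4: (3,2.5) → rotate → (0.68520,-3.84454) → ×s → (1.45263,-8.15043) → (1.45,-8.15)
v5: (-4,1) → rotate → (2.85047,2.97907) → ×s → (6.04299,6.31562) → (6.04,6.32)

Cross-section at z=3.5: (0.65,11.83) (-6.97,2.76) (0.53,-7.63) (1.45,-8.15) (6.04,6.32)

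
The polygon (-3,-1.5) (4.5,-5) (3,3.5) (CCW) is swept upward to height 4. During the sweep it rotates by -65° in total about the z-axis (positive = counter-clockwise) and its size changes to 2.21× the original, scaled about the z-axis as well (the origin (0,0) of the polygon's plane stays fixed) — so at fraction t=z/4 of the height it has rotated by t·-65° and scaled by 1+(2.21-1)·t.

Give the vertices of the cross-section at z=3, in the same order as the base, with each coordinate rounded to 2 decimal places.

Cross-section at z=3: (-5.92,2.42) (-1.51,-12.74) (8.79,0.10)

t = z/height = 3/4 = 0.75
s = 1 + (scale-1)·z/height = 1 + (2.21-1)·3/4 = 1.907500
θ = twist·z/height = -65°·3/4 = -48.7500° = -0.850848 rad
cos θ = 0.659346, sin θ = -0.751840 (intermediates below are computed at full precision and shown rounded to 5 d.p.)
v1: (-3,-1.5) → rotate → (-3.10580,1.26650) → ×s → (-5.92431,2.41585) → (-5.92,2.42)
v2: (4.5,-5) → rotate → (-0.79214,-6.68001) → ×s → (-1.51101,-12.74212) → (-1.51,-12.74)
v3: (3,3.5) → rotate → (4.60948,0.05219) → ×s → (8.79258,0.09955) → (8.79,0.10)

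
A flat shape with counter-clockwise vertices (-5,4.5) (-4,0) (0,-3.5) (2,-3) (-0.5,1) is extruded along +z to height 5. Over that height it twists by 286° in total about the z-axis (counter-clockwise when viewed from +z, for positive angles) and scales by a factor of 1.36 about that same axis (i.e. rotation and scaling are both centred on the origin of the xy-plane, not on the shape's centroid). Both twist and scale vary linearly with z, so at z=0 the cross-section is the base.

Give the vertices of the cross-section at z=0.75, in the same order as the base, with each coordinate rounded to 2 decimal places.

Cross-section at z=0.75: (-7.09,-0.11) (-3.09,-2.87) (2.51,-2.70) (3.70,-0.88) (-1.10,0.41)

t = z/height = 0.75/5 = 0.15
s = 1 + (scale-1)·z/height = 1 + (1.36-1)·0.75/5 = 1.054000
θ = twist·z/height = 286°·0.75/5 = 42.9000° = 0.748746 rad
cos θ = 0.732543, sin θ = 0.680721 (intermediates below are computed at full precision and shown rounded to 5 d.p.)
v1: (-5,4.5) → rotate → (-6.72596,-0.10716) → ×s → (-7.08916,-0.11295) → (-7.09,-0.11)
v2: (-4,0) → rotate → (-2.93017,-2.72288) → ×s → (-3.08840,-2.86992) → (-3.09,-2.87)
v3: (0,-3.5) → rotate → (2.38252,-2.56390) → ×s → (2.51118,-2.70235) → (2.51,-2.70)
v4: (2,-3) → rotate → (3.50725,-0.83619) → ×s → (3.69664,-0.88134) → (3.70,-0.88)
v5: (-0.5,1) → rotate → (-1.04699,0.39218) → ×s → (-1.10353,0.41336) → (-1.10,0.41)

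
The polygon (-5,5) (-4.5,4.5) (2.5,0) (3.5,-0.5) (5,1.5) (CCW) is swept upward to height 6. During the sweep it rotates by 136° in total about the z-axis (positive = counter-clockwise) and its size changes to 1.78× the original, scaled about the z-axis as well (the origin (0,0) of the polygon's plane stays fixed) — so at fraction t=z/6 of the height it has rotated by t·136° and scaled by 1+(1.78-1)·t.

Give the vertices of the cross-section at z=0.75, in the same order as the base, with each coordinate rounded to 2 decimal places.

t = z/height = 0.75/6 = 0.125
s = 1 + (scale-1)·z/height = 1 + (1.78-1)·0.75/6 = 1.097500
θ = twist·z/height = 136°·0.75/6 = 17.0000° = 0.296706 rad
cos θ = 0.956305, sin θ = 0.292372 (intermediates below are computed at full precision and shown rounded to 5 d.p.)
v1: (-5,5) → rotate → (-6.24338,3.31967) → ×s → (-6.85211,3.64333) → (-6.85,3.64)
v2: (-4.5,4.5) → rotate → (-5.61904,2.98770) → ×s → (-6.16690,3.27900) → (-6.17,3.28)
v3: (2.5,0) → rotate → (2.39076,0.73093) → ×s → (2.62386,0.80219) → (2.62,0.80)
v4: (3.5,-0.5) → rotate → (3.49325,0.54515) → ×s → (3.83384,0.59830) → (3.83,0.60)
v5: (5,1.5) → rotate → (4.34297,2.89632) → ×s → (4.76641,3.17871) → (4.77,3.18)

Cross-section at z=0.75: (-6.85,3.64) (-6.17,3.28) (2.62,0.80) (3.83,0.60) (4.77,3.18)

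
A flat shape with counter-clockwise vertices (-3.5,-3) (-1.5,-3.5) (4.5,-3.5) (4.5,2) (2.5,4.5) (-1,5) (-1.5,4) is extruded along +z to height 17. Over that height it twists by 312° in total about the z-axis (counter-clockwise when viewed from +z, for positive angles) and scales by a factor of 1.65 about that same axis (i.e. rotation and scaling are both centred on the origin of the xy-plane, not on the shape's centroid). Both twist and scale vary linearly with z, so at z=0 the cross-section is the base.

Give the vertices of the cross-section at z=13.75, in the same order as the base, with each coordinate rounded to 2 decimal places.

Cross-section at z=13.75: (-2.74,6.48) (-4.39,3.80) (-7.17,-4.92) (0.83,-7.47) (5.39,-5.72) (7.73,-0.86) (6.51,0.33)

t = z/height = 13.75/17 = 0.808824
s = 1 + (scale-1)·z/height = 1 + (1.65-1)·13.75/17 = 1.525735
θ = twist·z/height = 312°·13.75/17 = 252.3529° = 4.404390 rad
cos θ = -0.303153, sin θ = -0.952942 (intermediates below are computed at full precision and shown rounded to 5 d.p.)
v1: (-3.5,-3) → rotate → (-1.79779,4.24476) → ×s → (-2.74295,6.47637) → (-2.74,6.48)
v2: (-1.5,-3.5) → rotate → (-2.88057,2.49045) → ×s → (-4.39498,3.79976) → (-4.39,3.80)
v3: (4.5,-3.5) → rotate → (-4.69948,-3.22720) → ×s → (-7.17017,-4.92386) → (-7.17,-4.92)
v4: (4.5,2) → rotate → (0.54170,-4.89454) → ×s → (0.82649,-7.46778) → (0.83,-7.47)
v5: (2.5,4.5) → rotate → (3.53036,-3.74654) → ×s → (5.38639,-5.71623) → (5.39,-5.72)
v6: (-1,5) → rotate → (5.06786,-0.56282) → ×s → (7.73222,-0.85872) → (7.73,-0.86)
v7: (-1.5,4) → rotate → (4.26650,0.21680) → ×s → (6.50955,0.33078) → (6.51,0.33)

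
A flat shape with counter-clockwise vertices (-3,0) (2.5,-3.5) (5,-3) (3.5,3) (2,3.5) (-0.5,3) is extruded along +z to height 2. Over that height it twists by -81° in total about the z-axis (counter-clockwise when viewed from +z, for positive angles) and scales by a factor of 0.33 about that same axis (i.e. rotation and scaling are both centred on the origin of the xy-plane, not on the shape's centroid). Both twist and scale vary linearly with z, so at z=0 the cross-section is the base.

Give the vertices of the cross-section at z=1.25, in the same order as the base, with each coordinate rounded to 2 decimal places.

Cross-section at z=1.25: (-1.11,1.35) (-0.65,-2.41) (0.50,-3.35) (2.64,-0.47) (2.31,0.39) (1.16,1.33)

t = z/height = 1.25/2 = 0.625
s = 1 + (scale-1)·z/height = 1 + (0.33-1)·1.25/2 = 0.581250
θ = twist·z/height = -81°·1.25/2 = -50.6250° = -0.883573 rad
cos θ = 0.634393, sin θ = -0.773010 (intermediates below are computed at full precision and shown rounded to 5 d.p.)
v1: (-3,0) → rotate → (-1.90318,2.31903) → ×s → (-1.10622,1.34794) → (-1.11,1.35)
v2: (2.5,-3.5) → rotate → (-1.11955,-4.15290) → ×s → (-0.65074,-2.41387) → (-0.65,-2.41)
v3: (5,-3) → rotate → (0.85294,-5.76823) → ×s → (0.49577,-3.35278) → (0.50,-3.35)
v4: (3.5,3) → rotate → (4.53941,-0.80236) → ×s → (2.63853,-0.46637) → (2.64,-0.47)
v5: (2,3.5) → rotate → (3.97432,0.67436) → ×s → (2.31008,0.39197) → (2.31,0.39)
v6: (-0.5,3) → rotate → (2.00183,2.28969) → ×s → (1.16357,1.33088) → (1.16,1.33)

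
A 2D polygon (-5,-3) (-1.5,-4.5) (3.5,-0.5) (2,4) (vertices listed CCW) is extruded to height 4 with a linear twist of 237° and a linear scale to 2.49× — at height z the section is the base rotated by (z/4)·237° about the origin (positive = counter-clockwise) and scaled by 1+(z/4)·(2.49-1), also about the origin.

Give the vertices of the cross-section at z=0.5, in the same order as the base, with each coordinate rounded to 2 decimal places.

t = z/height = 0.5/4 = 0.125
s = 1 + (scale-1)·z/height = 1 + (2.49-1)·0.5/4 = 1.186250
θ = twist·z/height = 237°·0.5/4 = 29.6250° = 0.517054 rad
cos θ = 0.869279, sin θ = 0.494321 (intermediates below are computed at full precision and shown rounded to 5 d.p.)
v1: (-5,-3) → rotate → (-2.86343,-5.07944) → ×s → (-3.39675,-6.02549) → (-3.40,-6.03)
v2: (-1.5,-4.5) → rotate → (0.92053,-4.65324) → ×s → (1.09197,-5.51990) → (1.09,-5.52)
v3: (3.5,-0.5) → rotate → (3.28964,1.29548) → ×s → (3.90233,1.53677) → (3.90,1.54)
v4: (2,4) → rotate → (-0.23873,4.46576) → ×s → (-0.28319,5.29751) → (-0.28,5.30)

Cross-section at z=0.5: (-3.40,-6.03) (1.09,-5.52) (3.90,1.54) (-0.28,5.30)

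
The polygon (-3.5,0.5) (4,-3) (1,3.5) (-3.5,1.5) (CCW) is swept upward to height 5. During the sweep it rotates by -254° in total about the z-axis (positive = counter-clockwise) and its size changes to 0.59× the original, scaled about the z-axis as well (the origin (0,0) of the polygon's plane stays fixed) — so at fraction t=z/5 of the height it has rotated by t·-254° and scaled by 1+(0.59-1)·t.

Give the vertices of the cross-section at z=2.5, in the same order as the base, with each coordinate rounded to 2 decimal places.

t = z/height = 2.5/5 = 0.5
s = 1 + (scale-1)·z/height = 1 + (0.59-1)·2.5/5 = 0.795000
θ = twist·z/height = -254°·2.5/5 = -127.0000° = -2.216568 rad
cos θ = -0.601815, sin θ = -0.798636 (intermediates below are computed at full precision and shown rounded to 5 d.p.)
v1: (-3.5,0.5) → rotate → (2.50567,2.49432) → ×s → (1.99201,1.98298) → (1.99,1.98)
v2: (4,-3) → rotate → (-4.80317,-1.38910) → ×s → (-3.81852,-1.10433) → (-3.82,-1.10)
v3: (1,3.5) → rotate → (2.19341,-2.90499) → ×s → (1.74376,-2.30947) → (1.74,-2.31)
v4: (-3.5,1.5) → rotate → (3.30431,1.89250) → ×s → (2.62692,1.50454) → (2.63,1.50)

Cross-section at z=2.5: (1.99,1.98) (-3.82,-1.10) (1.74,-2.31) (2.63,1.50)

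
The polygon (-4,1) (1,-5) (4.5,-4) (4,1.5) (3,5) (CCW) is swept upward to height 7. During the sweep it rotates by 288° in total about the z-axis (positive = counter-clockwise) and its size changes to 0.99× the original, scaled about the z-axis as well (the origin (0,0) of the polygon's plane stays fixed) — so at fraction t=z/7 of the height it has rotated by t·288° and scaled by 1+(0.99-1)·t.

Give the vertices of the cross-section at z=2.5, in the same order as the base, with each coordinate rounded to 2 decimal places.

t = z/height = 2.5/7 = 0.357143
s = 1 + (scale-1)·z/height = 1 + (0.99-1)·2.5/7 = 0.996429
θ = twist·z/height = 288°·2.5/7 = 102.8571° = 1.795196 rad
cos θ = -0.222521, sin θ = 0.974928 (intermediates below are computed at full precision and shown rounded to 5 d.p.)
v1: (-4,1) → rotate → (-0.08484,-4.12223) → ×s → (-0.08454,-4.10751) → (-0.08,-4.11)
v2: (1,-5) → rotate → (4.65212,2.08753) → ×s → (4.63550,2.08008) → (4.64,2.08)
v3: (4.5,-4) → rotate → (2.89837,5.27726) → ×s → (2.88802,5.25841) → (2.89,5.26)
v4: (4,1.5) → rotate → (-2.35248,3.56593) → ×s → (-2.34407,3.55319) → (-2.34,3.55)
v5: (3,5) → rotate → (-5.54220,1.81218) → ×s → (-5.52241,1.80571) → (-5.52,1.81)

Cross-section at z=2.5: (-0.08,-4.11) (4.64,2.08) (2.89,5.26) (-2.34,3.55) (-5.52,1.81)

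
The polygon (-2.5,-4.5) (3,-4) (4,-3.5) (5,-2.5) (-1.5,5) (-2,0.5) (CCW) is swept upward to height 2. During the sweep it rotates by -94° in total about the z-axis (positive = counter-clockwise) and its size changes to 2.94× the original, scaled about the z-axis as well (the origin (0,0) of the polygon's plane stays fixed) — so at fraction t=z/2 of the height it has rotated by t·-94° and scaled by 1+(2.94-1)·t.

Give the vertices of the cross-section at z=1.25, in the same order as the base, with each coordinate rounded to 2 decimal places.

Cross-section at z=1.25: (-11.38,-0.44) (-4.12,-10.27) (-2.03,-11.58) (1.01,-12.33) (7.74,8.58) (-1.35,4.36)

t = z/height = 1.25/2 = 0.625
s = 1 + (scale-1)·z/height = 1 + (2.94-1)·1.25/2 = 2.212500
θ = twist·z/height = -94°·1.25/2 = -58.7500° = -1.025381 rad
cos θ = 0.518773, sin θ = -0.854912 (intermediates below are computed at full precision and shown rounded to 5 d.p.)
v1: (-2.5,-4.5) → rotate → (-5.14404,-0.19720) → ×s → (-11.38118,-0.43630) → (-11.38,-0.44)
v2: (3,-4) → rotate → (-1.86333,-4.63983) → ×s → (-4.12261,-10.26562) → (-4.12,-10.27)
v3: (4,-3.5) → rotate → (-0.91710,-5.23535) → ×s → (-2.02908,-11.58322) → (-2.03,-11.58)
v4: (5,-2.5) → rotate → (0.45659,-5.57149) → ×s → (1.01020,-12.32693) → (1.01,-12.33)
v5: (-1.5,5) → rotate → (3.49640,3.87623) → ×s → (7.73578,8.57617) → (7.74,8.58)
v6: (-2,0.5) → rotate → (-0.61009,1.96921) → ×s → (-1.34983,4.35688) → (-1.35,4.36)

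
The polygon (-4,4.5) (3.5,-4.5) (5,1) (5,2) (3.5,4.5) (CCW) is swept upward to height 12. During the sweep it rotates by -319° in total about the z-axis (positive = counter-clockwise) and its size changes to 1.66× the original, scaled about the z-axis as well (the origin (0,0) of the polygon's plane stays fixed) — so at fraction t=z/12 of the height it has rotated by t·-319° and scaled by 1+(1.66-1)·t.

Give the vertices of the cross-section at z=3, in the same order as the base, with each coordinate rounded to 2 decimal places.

Cross-section at z=3: (4.33,5.52) (-4.43,-4.95) (2.18,-5.52) (3.33,-5.32) (5.88,-3.08)

t = z/height = 3/12 = 0.25
s = 1 + (scale-1)·z/height = 1 + (1.66-1)·3/12 = 1.165000
θ = twist·z/height = -319°·3/12 = -79.7500° = -1.391900 rad
cos θ = 0.177944, sin θ = -0.984041 (intermediates below are computed at full precision and shown rounded to 5 d.p.)
v1: (-4,4.5) → rotate → (3.71641,4.73691) → ×s → (4.32962,5.51850) → (4.33,5.52)
v2: (3.5,-4.5) → rotate → (-3.80538,-4.24489) → ×s → (-4.43327,-4.94529) → (-4.43,-4.95)
v3: (5,1) → rotate → (1.87376,-4.74226) → ×s → (2.18293,-5.52473) → (2.18,-5.52)
v4: (5,2) → rotate → (2.85780,-4.56432) → ×s → (3.32934,-5.31743) → (3.33,-5.32)
v5: (3.5,4.5) → rotate → (5.05099,-2.64340) → ×s → (5.88440,-3.07956) → (5.88,-3.08)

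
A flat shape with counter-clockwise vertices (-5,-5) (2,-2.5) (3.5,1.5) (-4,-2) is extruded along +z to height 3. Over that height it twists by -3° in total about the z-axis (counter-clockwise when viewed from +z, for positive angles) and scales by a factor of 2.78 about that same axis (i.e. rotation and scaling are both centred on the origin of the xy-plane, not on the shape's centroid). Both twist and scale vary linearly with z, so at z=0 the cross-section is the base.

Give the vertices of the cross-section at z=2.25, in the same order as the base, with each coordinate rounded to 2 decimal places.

Cross-section at z=2.25: (-12.12,-11.21) (4.44,-6.02) (8.30,3.18) (-9.52,-4.30)

t = z/height = 2.25/3 = 0.75
s = 1 + (scale-1)·z/height = 1 + (2.78-1)·2.25/3 = 2.335000
θ = twist·z/height = -3°·2.25/3 = -2.2500° = -0.039270 rad
cos θ = 0.999229, sin θ = -0.039260 (intermediates below are computed at full precision and shown rounded to 5 d.p.)
v1: (-5,-5) → rotate → (-5.19244,-4.79985) → ×s → (-12.12436,-11.20764) → (-12.12,-11.21)
v2: (2,-2.5) → rotate → (1.90031,-2.57659) → ×s → (4.43722,-6.01634) → (4.44,-6.02)
v3: (3.5,1.5) → rotate → (3.55619,1.36143) → ×s → (8.30371,3.17895) → (8.30,3.18)
v4: (-4,-2) → rotate → (-4.07544,-1.84142) → ×s → (-9.51614,-4.29971) → (-9.52,-4.30)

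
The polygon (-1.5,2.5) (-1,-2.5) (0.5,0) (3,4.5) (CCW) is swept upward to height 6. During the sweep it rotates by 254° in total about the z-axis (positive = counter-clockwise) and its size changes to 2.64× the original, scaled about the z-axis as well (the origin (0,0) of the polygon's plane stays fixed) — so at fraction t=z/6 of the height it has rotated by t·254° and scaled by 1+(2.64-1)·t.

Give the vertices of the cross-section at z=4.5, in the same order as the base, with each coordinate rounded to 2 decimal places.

t = z/height = 4.5/6 = 0.75
s = 1 + (scale-1)·z/height = 1 + (2.64-1)·4.5/6 = 2.230000
θ = twist·z/height = 254°·4.5/6 = 190.5000° = 3.324852 rad
cos θ = -0.983255, sin θ = -0.182236 (intermediates below are computed at full precision and shown rounded to 5 d.p.)
v1: (-1.5,2.5) → rotate → (1.93047,-2.18478) → ×s → (4.30495,-4.87207) → (4.30,-4.87)
v2: (-1,-2.5) → rotate → (0.52767,2.64037) → ×s → (1.17670,5.88803) → (1.18,5.89)
v3: (0.5,0) → rotate → (-0.49163,-0.09112) → ×s → (-1.09633,-0.20319) → (-1.10,-0.20)
v4: (3,4.5) → rotate → (-2.12970,-4.97135) → ×s → (-4.74924,-11.08612) → (-4.75,-11.09)

Cross-section at z=4.5: (4.30,-4.87) (1.18,5.89) (-1.10,-0.20) (-4.75,-11.09)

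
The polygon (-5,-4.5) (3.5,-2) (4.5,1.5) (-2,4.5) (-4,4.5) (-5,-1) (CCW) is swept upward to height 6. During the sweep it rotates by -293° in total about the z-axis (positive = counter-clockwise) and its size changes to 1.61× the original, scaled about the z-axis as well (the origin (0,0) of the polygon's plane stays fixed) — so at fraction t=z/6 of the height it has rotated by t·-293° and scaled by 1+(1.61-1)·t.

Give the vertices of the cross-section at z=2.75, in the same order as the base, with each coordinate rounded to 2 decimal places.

Cross-section at z=2.75: (0.35,8.60) (-4.96,-1.42) (-2.65,-5.46) (5.91,-2.19) (7.70,-0.36) (3.55,5.47)

t = z/height = 2.75/6 = 0.458333
s = 1 + (scale-1)·z/height = 1 + (1.61-1)·2.75/6 = 1.279583
θ = twist·z/height = -293°·2.75/6 = -134.2917° = -2.343832 rad
cos θ = -0.698311, sin θ = -0.715794 (intermediates below are computed at full precision and shown rounded to 5 d.p.)
v1: (-5,-4.5) → rotate → (0.27048,6.72137) → ×s → (0.34610,8.60056) → (0.35,8.60)
v2: (3.5,-2) → rotate → (-3.87568,-1.10866) → ×s → (-4.95925,-1.41862) → (-4.96,-1.42)
v3: (4.5,1.5) → rotate → (-2.06871,-4.26854) → ×s → (-2.64709,-5.46195) → (-2.65,-5.46)
v4: (-2,4.5) → rotate → (4.61770,-1.71081) → ×s → (5.90873,-2.18913) → (5.91,-2.19)
v5: (-4,4.5) → rotate → (6.01432,-0.27922) → ×s → (7.69582,-0.35729) → (7.70,-0.36)
v6: (-5,-1) → rotate → (2.77576,4.27728) → ×s → (3.55182,5.47314) → (3.55,5.47)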